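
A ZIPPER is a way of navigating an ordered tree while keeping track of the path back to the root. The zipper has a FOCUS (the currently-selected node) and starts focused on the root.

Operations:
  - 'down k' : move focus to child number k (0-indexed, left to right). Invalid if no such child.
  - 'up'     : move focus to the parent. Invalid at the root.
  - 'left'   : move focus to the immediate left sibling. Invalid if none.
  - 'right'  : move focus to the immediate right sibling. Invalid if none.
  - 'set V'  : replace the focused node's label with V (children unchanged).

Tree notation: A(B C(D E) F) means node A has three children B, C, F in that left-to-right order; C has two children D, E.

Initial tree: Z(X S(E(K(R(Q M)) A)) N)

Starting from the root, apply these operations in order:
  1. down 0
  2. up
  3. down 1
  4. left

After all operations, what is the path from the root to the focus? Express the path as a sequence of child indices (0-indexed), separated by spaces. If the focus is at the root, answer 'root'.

Answer: 0

Derivation:
Step 1 (down 0): focus=X path=0 depth=1 children=[] left=[] right=['S', 'N'] parent=Z
Step 2 (up): focus=Z path=root depth=0 children=['X', 'S', 'N'] (at root)
Step 3 (down 1): focus=S path=1 depth=1 children=['E'] left=['X'] right=['N'] parent=Z
Step 4 (left): focus=X path=0 depth=1 children=[] left=[] right=['S', 'N'] parent=Z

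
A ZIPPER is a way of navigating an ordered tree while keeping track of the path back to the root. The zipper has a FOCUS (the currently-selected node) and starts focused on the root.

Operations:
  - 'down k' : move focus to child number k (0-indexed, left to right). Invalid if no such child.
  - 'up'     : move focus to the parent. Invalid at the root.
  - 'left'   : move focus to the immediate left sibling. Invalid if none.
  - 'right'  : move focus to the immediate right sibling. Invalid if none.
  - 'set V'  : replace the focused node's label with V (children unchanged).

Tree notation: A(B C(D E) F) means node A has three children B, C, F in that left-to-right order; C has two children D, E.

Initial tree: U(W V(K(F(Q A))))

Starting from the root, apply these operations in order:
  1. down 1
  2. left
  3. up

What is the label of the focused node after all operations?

Answer: U

Derivation:
Step 1 (down 1): focus=V path=1 depth=1 children=['K'] left=['W'] right=[] parent=U
Step 2 (left): focus=W path=0 depth=1 children=[] left=[] right=['V'] parent=U
Step 3 (up): focus=U path=root depth=0 children=['W', 'V'] (at root)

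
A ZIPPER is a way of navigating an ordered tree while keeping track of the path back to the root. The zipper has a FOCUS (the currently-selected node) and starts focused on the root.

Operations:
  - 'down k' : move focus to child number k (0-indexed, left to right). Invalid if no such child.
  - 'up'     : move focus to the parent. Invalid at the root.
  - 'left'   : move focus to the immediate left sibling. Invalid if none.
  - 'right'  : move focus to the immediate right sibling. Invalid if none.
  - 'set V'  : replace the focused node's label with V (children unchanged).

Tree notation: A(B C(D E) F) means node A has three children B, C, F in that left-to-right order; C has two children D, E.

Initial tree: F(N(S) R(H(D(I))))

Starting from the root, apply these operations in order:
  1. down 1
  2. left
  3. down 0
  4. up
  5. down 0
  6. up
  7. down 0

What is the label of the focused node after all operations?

Answer: S

Derivation:
Step 1 (down 1): focus=R path=1 depth=1 children=['H'] left=['N'] right=[] parent=F
Step 2 (left): focus=N path=0 depth=1 children=['S'] left=[] right=['R'] parent=F
Step 3 (down 0): focus=S path=0/0 depth=2 children=[] left=[] right=[] parent=N
Step 4 (up): focus=N path=0 depth=1 children=['S'] left=[] right=['R'] parent=F
Step 5 (down 0): focus=S path=0/0 depth=2 children=[] left=[] right=[] parent=N
Step 6 (up): focus=N path=0 depth=1 children=['S'] left=[] right=['R'] parent=F
Step 7 (down 0): focus=S path=0/0 depth=2 children=[] left=[] right=[] parent=N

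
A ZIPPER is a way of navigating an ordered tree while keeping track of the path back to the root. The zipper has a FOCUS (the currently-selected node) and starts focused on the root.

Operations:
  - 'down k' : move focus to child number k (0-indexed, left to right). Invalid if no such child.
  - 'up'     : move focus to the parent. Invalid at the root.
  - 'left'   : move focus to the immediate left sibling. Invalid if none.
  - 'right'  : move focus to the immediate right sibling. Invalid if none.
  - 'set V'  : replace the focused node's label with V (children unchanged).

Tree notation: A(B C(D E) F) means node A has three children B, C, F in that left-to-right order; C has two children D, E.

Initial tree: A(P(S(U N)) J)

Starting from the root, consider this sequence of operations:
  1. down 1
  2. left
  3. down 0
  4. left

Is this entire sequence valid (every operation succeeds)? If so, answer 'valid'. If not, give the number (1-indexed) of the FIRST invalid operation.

Answer: 4

Derivation:
Step 1 (down 1): focus=J path=1 depth=1 children=[] left=['P'] right=[] parent=A
Step 2 (left): focus=P path=0 depth=1 children=['S'] left=[] right=['J'] parent=A
Step 3 (down 0): focus=S path=0/0 depth=2 children=['U', 'N'] left=[] right=[] parent=P
Step 4 (left): INVALID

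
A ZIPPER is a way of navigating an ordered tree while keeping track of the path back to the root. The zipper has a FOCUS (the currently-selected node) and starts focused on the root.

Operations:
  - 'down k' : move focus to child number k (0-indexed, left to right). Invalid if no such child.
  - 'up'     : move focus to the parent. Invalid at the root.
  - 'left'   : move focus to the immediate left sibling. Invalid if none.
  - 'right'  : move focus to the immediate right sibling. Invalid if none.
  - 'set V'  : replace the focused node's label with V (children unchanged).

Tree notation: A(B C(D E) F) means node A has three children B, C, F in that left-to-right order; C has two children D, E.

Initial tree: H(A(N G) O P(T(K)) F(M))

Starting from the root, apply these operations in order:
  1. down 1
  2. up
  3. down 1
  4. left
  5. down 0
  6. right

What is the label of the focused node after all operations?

Answer: G

Derivation:
Step 1 (down 1): focus=O path=1 depth=1 children=[] left=['A'] right=['P', 'F'] parent=H
Step 2 (up): focus=H path=root depth=0 children=['A', 'O', 'P', 'F'] (at root)
Step 3 (down 1): focus=O path=1 depth=1 children=[] left=['A'] right=['P', 'F'] parent=H
Step 4 (left): focus=A path=0 depth=1 children=['N', 'G'] left=[] right=['O', 'P', 'F'] parent=H
Step 5 (down 0): focus=N path=0/0 depth=2 children=[] left=[] right=['G'] parent=A
Step 6 (right): focus=G path=0/1 depth=2 children=[] left=['N'] right=[] parent=A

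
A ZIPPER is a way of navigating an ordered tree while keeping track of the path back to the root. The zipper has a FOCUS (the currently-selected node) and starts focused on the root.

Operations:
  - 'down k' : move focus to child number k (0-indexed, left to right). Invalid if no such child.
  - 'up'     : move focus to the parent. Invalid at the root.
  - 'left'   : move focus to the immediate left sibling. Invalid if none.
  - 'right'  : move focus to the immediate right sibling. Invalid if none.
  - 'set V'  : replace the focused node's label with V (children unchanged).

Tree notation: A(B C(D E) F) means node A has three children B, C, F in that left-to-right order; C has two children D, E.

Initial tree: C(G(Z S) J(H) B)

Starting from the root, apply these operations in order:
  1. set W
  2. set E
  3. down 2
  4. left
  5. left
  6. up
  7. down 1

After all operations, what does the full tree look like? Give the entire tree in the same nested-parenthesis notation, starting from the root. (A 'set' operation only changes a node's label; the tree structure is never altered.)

Answer: E(G(Z S) J(H) B)

Derivation:
Step 1 (set W): focus=W path=root depth=0 children=['G', 'J', 'B'] (at root)
Step 2 (set E): focus=E path=root depth=0 children=['G', 'J', 'B'] (at root)
Step 3 (down 2): focus=B path=2 depth=1 children=[] left=['G', 'J'] right=[] parent=E
Step 4 (left): focus=J path=1 depth=1 children=['H'] left=['G'] right=['B'] parent=E
Step 5 (left): focus=G path=0 depth=1 children=['Z', 'S'] left=[] right=['J', 'B'] parent=E
Step 6 (up): focus=E path=root depth=0 children=['G', 'J', 'B'] (at root)
Step 7 (down 1): focus=J path=1 depth=1 children=['H'] left=['G'] right=['B'] parent=E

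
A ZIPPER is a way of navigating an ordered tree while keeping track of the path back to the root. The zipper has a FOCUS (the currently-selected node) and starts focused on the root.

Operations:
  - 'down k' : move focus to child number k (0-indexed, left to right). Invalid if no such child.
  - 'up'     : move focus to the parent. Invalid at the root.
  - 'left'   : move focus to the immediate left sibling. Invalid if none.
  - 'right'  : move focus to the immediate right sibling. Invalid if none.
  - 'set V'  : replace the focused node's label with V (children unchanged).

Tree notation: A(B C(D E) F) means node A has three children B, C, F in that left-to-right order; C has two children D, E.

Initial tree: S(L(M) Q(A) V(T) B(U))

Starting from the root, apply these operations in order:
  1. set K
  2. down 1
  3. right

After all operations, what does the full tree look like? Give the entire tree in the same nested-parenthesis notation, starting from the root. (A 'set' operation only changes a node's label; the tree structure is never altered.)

Answer: K(L(M) Q(A) V(T) B(U))

Derivation:
Step 1 (set K): focus=K path=root depth=0 children=['L', 'Q', 'V', 'B'] (at root)
Step 2 (down 1): focus=Q path=1 depth=1 children=['A'] left=['L'] right=['V', 'B'] parent=K
Step 3 (right): focus=V path=2 depth=1 children=['T'] left=['L', 'Q'] right=['B'] parent=K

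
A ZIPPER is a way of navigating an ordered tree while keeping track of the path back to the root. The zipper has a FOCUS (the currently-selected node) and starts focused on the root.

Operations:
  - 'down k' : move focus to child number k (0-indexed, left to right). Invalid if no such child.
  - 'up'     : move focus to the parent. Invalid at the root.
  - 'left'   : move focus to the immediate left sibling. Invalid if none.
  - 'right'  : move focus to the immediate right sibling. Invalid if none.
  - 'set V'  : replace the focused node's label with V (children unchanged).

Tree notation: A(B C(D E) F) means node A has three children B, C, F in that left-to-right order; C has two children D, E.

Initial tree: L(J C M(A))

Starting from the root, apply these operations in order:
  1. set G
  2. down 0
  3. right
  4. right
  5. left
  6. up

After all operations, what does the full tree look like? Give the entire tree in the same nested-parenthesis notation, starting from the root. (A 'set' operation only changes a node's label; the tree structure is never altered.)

Step 1 (set G): focus=G path=root depth=0 children=['J', 'C', 'M'] (at root)
Step 2 (down 0): focus=J path=0 depth=1 children=[] left=[] right=['C', 'M'] parent=G
Step 3 (right): focus=C path=1 depth=1 children=[] left=['J'] right=['M'] parent=G
Step 4 (right): focus=M path=2 depth=1 children=['A'] left=['J', 'C'] right=[] parent=G
Step 5 (left): focus=C path=1 depth=1 children=[] left=['J'] right=['M'] parent=G
Step 6 (up): focus=G path=root depth=0 children=['J', 'C', 'M'] (at root)

Answer: G(J C M(A))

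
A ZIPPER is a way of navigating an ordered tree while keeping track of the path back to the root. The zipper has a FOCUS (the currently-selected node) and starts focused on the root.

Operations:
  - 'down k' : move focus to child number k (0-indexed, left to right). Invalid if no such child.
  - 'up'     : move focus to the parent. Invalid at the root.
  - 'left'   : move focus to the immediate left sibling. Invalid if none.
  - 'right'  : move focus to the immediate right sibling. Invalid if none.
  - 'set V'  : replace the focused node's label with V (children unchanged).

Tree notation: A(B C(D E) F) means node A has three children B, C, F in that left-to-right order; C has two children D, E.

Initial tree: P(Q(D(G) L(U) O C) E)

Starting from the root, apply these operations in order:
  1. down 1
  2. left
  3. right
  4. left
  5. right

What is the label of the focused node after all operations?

Answer: E

Derivation:
Step 1 (down 1): focus=E path=1 depth=1 children=[] left=['Q'] right=[] parent=P
Step 2 (left): focus=Q path=0 depth=1 children=['D', 'L', 'O', 'C'] left=[] right=['E'] parent=P
Step 3 (right): focus=E path=1 depth=1 children=[] left=['Q'] right=[] parent=P
Step 4 (left): focus=Q path=0 depth=1 children=['D', 'L', 'O', 'C'] left=[] right=['E'] parent=P
Step 5 (right): focus=E path=1 depth=1 children=[] left=['Q'] right=[] parent=P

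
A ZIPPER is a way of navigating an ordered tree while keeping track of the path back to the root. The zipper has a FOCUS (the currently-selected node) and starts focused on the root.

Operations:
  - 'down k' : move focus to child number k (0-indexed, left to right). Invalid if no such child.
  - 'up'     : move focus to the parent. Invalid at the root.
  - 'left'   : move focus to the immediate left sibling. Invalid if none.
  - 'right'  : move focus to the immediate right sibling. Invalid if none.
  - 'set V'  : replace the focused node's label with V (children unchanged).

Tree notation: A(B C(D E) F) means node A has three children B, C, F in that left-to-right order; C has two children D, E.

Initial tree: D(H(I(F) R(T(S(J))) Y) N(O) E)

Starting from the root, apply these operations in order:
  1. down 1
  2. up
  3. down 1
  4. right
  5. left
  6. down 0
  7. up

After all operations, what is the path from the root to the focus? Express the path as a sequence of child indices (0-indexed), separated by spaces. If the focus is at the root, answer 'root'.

Answer: 1

Derivation:
Step 1 (down 1): focus=N path=1 depth=1 children=['O'] left=['H'] right=['E'] parent=D
Step 2 (up): focus=D path=root depth=0 children=['H', 'N', 'E'] (at root)
Step 3 (down 1): focus=N path=1 depth=1 children=['O'] left=['H'] right=['E'] parent=D
Step 4 (right): focus=E path=2 depth=1 children=[] left=['H', 'N'] right=[] parent=D
Step 5 (left): focus=N path=1 depth=1 children=['O'] left=['H'] right=['E'] parent=D
Step 6 (down 0): focus=O path=1/0 depth=2 children=[] left=[] right=[] parent=N
Step 7 (up): focus=N path=1 depth=1 children=['O'] left=['H'] right=['E'] parent=D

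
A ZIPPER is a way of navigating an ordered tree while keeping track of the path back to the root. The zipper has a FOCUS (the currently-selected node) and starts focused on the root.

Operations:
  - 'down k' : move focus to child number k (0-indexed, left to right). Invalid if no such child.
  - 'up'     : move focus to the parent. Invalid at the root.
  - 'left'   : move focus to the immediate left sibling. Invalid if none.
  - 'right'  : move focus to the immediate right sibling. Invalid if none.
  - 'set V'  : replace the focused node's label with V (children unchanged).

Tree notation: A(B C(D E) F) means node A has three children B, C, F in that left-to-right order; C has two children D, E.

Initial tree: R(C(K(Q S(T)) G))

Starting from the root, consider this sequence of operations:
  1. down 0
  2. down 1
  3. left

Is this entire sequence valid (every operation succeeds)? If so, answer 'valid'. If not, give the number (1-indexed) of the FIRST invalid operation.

Step 1 (down 0): focus=C path=0 depth=1 children=['K', 'G'] left=[] right=[] parent=R
Step 2 (down 1): focus=G path=0/1 depth=2 children=[] left=['K'] right=[] parent=C
Step 3 (left): focus=K path=0/0 depth=2 children=['Q', 'S'] left=[] right=['G'] parent=C

Answer: valid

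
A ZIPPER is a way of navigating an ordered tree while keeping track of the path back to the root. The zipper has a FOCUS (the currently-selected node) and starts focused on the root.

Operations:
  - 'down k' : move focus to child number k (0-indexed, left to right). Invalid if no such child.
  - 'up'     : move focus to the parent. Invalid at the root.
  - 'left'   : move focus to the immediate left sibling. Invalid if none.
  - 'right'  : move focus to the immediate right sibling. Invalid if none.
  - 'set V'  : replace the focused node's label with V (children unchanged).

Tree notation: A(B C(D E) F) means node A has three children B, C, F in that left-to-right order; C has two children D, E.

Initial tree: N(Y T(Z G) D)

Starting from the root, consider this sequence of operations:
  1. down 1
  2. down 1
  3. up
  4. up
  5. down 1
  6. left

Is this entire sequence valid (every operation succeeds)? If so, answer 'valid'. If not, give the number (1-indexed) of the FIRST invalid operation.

Step 1 (down 1): focus=T path=1 depth=1 children=['Z', 'G'] left=['Y'] right=['D'] parent=N
Step 2 (down 1): focus=G path=1/1 depth=2 children=[] left=['Z'] right=[] parent=T
Step 3 (up): focus=T path=1 depth=1 children=['Z', 'G'] left=['Y'] right=['D'] parent=N
Step 4 (up): focus=N path=root depth=0 children=['Y', 'T', 'D'] (at root)
Step 5 (down 1): focus=T path=1 depth=1 children=['Z', 'G'] left=['Y'] right=['D'] parent=N
Step 6 (left): focus=Y path=0 depth=1 children=[] left=[] right=['T', 'D'] parent=N

Answer: valid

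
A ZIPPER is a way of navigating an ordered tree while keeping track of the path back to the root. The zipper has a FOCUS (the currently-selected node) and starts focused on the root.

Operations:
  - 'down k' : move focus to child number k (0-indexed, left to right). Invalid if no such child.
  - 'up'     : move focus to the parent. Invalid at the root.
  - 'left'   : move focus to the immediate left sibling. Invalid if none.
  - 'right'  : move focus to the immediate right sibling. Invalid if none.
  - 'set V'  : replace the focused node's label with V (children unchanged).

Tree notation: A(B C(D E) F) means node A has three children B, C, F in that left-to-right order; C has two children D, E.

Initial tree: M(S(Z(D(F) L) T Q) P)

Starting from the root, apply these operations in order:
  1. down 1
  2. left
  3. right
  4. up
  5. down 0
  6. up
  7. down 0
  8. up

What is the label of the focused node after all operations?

Step 1 (down 1): focus=P path=1 depth=1 children=[] left=['S'] right=[] parent=M
Step 2 (left): focus=S path=0 depth=1 children=['Z', 'T', 'Q'] left=[] right=['P'] parent=M
Step 3 (right): focus=P path=1 depth=1 children=[] left=['S'] right=[] parent=M
Step 4 (up): focus=M path=root depth=0 children=['S', 'P'] (at root)
Step 5 (down 0): focus=S path=0 depth=1 children=['Z', 'T', 'Q'] left=[] right=['P'] parent=M
Step 6 (up): focus=M path=root depth=0 children=['S', 'P'] (at root)
Step 7 (down 0): focus=S path=0 depth=1 children=['Z', 'T', 'Q'] left=[] right=['P'] parent=M
Step 8 (up): focus=M path=root depth=0 children=['S', 'P'] (at root)

Answer: M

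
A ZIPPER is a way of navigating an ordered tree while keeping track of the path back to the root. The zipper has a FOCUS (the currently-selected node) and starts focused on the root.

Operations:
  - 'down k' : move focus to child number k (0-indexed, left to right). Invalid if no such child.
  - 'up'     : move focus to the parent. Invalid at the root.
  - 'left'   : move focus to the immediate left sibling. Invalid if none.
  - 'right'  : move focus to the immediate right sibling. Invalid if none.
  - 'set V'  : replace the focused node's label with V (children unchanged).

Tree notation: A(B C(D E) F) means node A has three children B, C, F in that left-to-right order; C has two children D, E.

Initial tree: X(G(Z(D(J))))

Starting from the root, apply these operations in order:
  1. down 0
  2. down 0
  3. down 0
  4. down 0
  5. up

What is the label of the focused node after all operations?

Answer: D

Derivation:
Step 1 (down 0): focus=G path=0 depth=1 children=['Z'] left=[] right=[] parent=X
Step 2 (down 0): focus=Z path=0/0 depth=2 children=['D'] left=[] right=[] parent=G
Step 3 (down 0): focus=D path=0/0/0 depth=3 children=['J'] left=[] right=[] parent=Z
Step 4 (down 0): focus=J path=0/0/0/0 depth=4 children=[] left=[] right=[] parent=D
Step 5 (up): focus=D path=0/0/0 depth=3 children=['J'] left=[] right=[] parent=Z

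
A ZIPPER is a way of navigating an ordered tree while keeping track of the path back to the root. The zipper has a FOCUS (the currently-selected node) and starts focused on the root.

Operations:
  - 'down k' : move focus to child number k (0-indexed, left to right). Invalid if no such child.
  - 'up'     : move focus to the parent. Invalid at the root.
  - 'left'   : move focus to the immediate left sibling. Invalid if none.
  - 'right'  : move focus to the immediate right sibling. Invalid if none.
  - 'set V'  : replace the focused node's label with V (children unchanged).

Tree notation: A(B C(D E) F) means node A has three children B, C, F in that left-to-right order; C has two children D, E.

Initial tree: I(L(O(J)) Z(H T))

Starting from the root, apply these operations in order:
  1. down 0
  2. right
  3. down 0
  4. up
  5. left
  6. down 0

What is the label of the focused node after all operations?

Step 1 (down 0): focus=L path=0 depth=1 children=['O'] left=[] right=['Z'] parent=I
Step 2 (right): focus=Z path=1 depth=1 children=['H', 'T'] left=['L'] right=[] parent=I
Step 3 (down 0): focus=H path=1/0 depth=2 children=[] left=[] right=['T'] parent=Z
Step 4 (up): focus=Z path=1 depth=1 children=['H', 'T'] left=['L'] right=[] parent=I
Step 5 (left): focus=L path=0 depth=1 children=['O'] left=[] right=['Z'] parent=I
Step 6 (down 0): focus=O path=0/0 depth=2 children=['J'] left=[] right=[] parent=L

Answer: O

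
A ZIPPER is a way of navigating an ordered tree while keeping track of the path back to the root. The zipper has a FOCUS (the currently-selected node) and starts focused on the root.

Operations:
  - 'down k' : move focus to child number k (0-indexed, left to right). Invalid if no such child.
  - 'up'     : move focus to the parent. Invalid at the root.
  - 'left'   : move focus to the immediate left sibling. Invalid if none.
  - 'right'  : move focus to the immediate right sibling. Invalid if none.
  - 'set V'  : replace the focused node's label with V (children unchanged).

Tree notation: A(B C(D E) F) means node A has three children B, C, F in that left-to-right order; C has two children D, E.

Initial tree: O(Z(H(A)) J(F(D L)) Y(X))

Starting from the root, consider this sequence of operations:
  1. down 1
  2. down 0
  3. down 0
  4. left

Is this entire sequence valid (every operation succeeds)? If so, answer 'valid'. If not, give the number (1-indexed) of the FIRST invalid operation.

Step 1 (down 1): focus=J path=1 depth=1 children=['F'] left=['Z'] right=['Y'] parent=O
Step 2 (down 0): focus=F path=1/0 depth=2 children=['D', 'L'] left=[] right=[] parent=J
Step 3 (down 0): focus=D path=1/0/0 depth=3 children=[] left=[] right=['L'] parent=F
Step 4 (left): INVALID

Answer: 4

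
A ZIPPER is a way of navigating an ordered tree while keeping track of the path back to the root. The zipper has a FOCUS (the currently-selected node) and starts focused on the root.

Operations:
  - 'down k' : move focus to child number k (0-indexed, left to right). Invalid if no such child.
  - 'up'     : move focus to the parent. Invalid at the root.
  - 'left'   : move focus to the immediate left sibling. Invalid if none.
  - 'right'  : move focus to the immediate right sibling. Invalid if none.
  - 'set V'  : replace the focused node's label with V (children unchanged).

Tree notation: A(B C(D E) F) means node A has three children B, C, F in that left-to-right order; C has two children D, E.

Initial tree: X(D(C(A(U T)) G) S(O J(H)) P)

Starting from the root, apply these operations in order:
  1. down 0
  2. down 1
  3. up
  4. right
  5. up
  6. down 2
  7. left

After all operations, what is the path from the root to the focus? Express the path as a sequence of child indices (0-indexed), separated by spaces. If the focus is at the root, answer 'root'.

Answer: 1

Derivation:
Step 1 (down 0): focus=D path=0 depth=1 children=['C', 'G'] left=[] right=['S', 'P'] parent=X
Step 2 (down 1): focus=G path=0/1 depth=2 children=[] left=['C'] right=[] parent=D
Step 3 (up): focus=D path=0 depth=1 children=['C', 'G'] left=[] right=['S', 'P'] parent=X
Step 4 (right): focus=S path=1 depth=1 children=['O', 'J'] left=['D'] right=['P'] parent=X
Step 5 (up): focus=X path=root depth=0 children=['D', 'S', 'P'] (at root)
Step 6 (down 2): focus=P path=2 depth=1 children=[] left=['D', 'S'] right=[] parent=X
Step 7 (left): focus=S path=1 depth=1 children=['O', 'J'] left=['D'] right=['P'] parent=X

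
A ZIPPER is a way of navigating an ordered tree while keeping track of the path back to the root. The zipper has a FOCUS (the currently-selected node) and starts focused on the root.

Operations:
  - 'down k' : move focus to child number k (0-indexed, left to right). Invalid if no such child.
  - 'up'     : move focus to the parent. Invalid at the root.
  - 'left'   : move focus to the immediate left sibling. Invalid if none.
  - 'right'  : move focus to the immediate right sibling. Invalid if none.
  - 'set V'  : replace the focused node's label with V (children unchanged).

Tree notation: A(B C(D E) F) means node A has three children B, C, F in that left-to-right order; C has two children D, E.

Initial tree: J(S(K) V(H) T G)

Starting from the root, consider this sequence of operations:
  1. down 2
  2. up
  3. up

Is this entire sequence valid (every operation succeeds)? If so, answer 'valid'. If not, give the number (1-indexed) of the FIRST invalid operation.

Step 1 (down 2): focus=T path=2 depth=1 children=[] left=['S', 'V'] right=['G'] parent=J
Step 2 (up): focus=J path=root depth=0 children=['S', 'V', 'T', 'G'] (at root)
Step 3 (up): INVALID

Answer: 3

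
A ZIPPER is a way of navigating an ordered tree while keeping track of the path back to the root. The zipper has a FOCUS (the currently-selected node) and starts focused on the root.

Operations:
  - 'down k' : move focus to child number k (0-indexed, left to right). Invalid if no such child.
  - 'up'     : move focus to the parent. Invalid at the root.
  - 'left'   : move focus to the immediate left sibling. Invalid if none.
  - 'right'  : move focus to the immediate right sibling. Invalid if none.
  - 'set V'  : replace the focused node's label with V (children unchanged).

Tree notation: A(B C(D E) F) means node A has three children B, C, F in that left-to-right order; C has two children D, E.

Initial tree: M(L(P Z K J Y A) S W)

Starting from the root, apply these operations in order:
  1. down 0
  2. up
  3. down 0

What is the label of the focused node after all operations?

Answer: L

Derivation:
Step 1 (down 0): focus=L path=0 depth=1 children=['P', 'Z', 'K', 'J', 'Y', 'A'] left=[] right=['S', 'W'] parent=M
Step 2 (up): focus=M path=root depth=0 children=['L', 'S', 'W'] (at root)
Step 3 (down 0): focus=L path=0 depth=1 children=['P', 'Z', 'K', 'J', 'Y', 'A'] left=[] right=['S', 'W'] parent=M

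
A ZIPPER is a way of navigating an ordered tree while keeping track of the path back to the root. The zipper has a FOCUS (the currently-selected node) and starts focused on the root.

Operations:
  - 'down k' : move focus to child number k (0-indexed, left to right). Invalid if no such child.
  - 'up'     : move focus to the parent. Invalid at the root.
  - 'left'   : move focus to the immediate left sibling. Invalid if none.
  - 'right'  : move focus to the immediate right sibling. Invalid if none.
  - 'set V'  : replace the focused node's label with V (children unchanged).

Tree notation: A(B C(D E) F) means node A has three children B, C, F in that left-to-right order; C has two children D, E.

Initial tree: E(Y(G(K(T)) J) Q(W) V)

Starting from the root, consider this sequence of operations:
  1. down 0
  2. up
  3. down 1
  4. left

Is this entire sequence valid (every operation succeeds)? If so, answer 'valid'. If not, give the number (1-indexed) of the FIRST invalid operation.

Step 1 (down 0): focus=Y path=0 depth=1 children=['G', 'J'] left=[] right=['Q', 'V'] parent=E
Step 2 (up): focus=E path=root depth=0 children=['Y', 'Q', 'V'] (at root)
Step 3 (down 1): focus=Q path=1 depth=1 children=['W'] left=['Y'] right=['V'] parent=E
Step 4 (left): focus=Y path=0 depth=1 children=['G', 'J'] left=[] right=['Q', 'V'] parent=E

Answer: valid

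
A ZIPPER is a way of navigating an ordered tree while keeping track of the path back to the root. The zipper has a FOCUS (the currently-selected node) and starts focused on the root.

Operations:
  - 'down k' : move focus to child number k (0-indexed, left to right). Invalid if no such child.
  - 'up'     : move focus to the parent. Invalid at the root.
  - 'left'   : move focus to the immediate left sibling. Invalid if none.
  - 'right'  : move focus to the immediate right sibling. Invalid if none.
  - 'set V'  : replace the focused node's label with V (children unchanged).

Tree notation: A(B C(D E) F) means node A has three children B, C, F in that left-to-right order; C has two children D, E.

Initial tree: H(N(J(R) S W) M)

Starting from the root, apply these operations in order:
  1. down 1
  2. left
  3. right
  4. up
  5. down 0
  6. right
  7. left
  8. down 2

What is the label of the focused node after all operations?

Step 1 (down 1): focus=M path=1 depth=1 children=[] left=['N'] right=[] parent=H
Step 2 (left): focus=N path=0 depth=1 children=['J', 'S', 'W'] left=[] right=['M'] parent=H
Step 3 (right): focus=M path=1 depth=1 children=[] left=['N'] right=[] parent=H
Step 4 (up): focus=H path=root depth=0 children=['N', 'M'] (at root)
Step 5 (down 0): focus=N path=0 depth=1 children=['J', 'S', 'W'] left=[] right=['M'] parent=H
Step 6 (right): focus=M path=1 depth=1 children=[] left=['N'] right=[] parent=H
Step 7 (left): focus=N path=0 depth=1 children=['J', 'S', 'W'] left=[] right=['M'] parent=H
Step 8 (down 2): focus=W path=0/2 depth=2 children=[] left=['J', 'S'] right=[] parent=N

Answer: W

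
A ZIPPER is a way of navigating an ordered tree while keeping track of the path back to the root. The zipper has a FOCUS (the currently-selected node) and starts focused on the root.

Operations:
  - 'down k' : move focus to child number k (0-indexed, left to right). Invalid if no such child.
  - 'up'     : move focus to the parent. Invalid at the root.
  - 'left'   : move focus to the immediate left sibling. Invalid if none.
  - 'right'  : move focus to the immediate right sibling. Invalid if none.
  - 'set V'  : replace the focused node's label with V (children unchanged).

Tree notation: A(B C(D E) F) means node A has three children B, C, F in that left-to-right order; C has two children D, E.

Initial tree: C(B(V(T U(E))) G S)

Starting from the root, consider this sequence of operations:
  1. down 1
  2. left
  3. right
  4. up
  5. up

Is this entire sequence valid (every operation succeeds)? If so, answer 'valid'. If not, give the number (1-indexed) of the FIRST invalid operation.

Step 1 (down 1): focus=G path=1 depth=1 children=[] left=['B'] right=['S'] parent=C
Step 2 (left): focus=B path=0 depth=1 children=['V'] left=[] right=['G', 'S'] parent=C
Step 3 (right): focus=G path=1 depth=1 children=[] left=['B'] right=['S'] parent=C
Step 4 (up): focus=C path=root depth=0 children=['B', 'G', 'S'] (at root)
Step 5 (up): INVALID

Answer: 5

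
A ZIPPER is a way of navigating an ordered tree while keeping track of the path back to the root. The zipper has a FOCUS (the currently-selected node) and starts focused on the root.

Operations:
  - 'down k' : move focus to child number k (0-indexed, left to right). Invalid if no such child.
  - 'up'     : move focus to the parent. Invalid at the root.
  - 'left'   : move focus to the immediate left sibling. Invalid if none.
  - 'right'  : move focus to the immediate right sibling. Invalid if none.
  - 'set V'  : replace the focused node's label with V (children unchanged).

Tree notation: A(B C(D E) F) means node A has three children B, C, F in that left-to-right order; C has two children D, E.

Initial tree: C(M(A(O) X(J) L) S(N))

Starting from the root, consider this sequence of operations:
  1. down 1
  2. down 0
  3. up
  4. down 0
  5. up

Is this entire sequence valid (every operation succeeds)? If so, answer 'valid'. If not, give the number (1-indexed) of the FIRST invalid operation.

Step 1 (down 1): focus=S path=1 depth=1 children=['N'] left=['M'] right=[] parent=C
Step 2 (down 0): focus=N path=1/0 depth=2 children=[] left=[] right=[] parent=S
Step 3 (up): focus=S path=1 depth=1 children=['N'] left=['M'] right=[] parent=C
Step 4 (down 0): focus=N path=1/0 depth=2 children=[] left=[] right=[] parent=S
Step 5 (up): focus=S path=1 depth=1 children=['N'] left=['M'] right=[] parent=C

Answer: valid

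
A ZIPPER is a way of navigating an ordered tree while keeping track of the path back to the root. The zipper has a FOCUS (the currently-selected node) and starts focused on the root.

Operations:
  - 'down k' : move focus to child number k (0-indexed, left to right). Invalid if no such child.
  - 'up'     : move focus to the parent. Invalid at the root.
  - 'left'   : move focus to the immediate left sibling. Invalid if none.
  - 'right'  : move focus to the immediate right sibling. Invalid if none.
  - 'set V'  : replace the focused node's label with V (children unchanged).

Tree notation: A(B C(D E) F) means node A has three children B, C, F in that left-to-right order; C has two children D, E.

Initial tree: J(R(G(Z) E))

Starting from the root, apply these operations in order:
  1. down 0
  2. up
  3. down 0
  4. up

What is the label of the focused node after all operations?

Step 1 (down 0): focus=R path=0 depth=1 children=['G', 'E'] left=[] right=[] parent=J
Step 2 (up): focus=J path=root depth=0 children=['R'] (at root)
Step 3 (down 0): focus=R path=0 depth=1 children=['G', 'E'] left=[] right=[] parent=J
Step 4 (up): focus=J path=root depth=0 children=['R'] (at root)

Answer: J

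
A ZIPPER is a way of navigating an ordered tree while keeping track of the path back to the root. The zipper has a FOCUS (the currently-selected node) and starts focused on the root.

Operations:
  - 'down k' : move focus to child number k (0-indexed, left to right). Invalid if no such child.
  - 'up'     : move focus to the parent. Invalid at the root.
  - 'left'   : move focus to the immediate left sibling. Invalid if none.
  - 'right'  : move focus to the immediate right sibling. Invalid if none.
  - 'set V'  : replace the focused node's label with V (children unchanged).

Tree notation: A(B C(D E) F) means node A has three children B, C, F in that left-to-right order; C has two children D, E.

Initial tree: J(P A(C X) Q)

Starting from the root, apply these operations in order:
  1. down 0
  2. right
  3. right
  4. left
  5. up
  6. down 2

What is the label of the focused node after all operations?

Step 1 (down 0): focus=P path=0 depth=1 children=[] left=[] right=['A', 'Q'] parent=J
Step 2 (right): focus=A path=1 depth=1 children=['C', 'X'] left=['P'] right=['Q'] parent=J
Step 3 (right): focus=Q path=2 depth=1 children=[] left=['P', 'A'] right=[] parent=J
Step 4 (left): focus=A path=1 depth=1 children=['C', 'X'] left=['P'] right=['Q'] parent=J
Step 5 (up): focus=J path=root depth=0 children=['P', 'A', 'Q'] (at root)
Step 6 (down 2): focus=Q path=2 depth=1 children=[] left=['P', 'A'] right=[] parent=J

Answer: Q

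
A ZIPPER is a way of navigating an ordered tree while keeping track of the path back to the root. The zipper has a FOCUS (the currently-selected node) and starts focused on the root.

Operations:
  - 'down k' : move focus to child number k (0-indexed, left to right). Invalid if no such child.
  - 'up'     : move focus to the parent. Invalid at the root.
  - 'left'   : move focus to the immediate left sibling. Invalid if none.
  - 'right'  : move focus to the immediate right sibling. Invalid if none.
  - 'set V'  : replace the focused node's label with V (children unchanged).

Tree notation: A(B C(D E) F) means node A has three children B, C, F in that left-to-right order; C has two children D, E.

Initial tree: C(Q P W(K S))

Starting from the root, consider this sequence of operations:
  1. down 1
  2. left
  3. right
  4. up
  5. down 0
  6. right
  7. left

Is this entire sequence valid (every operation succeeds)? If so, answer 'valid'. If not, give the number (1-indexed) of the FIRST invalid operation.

Step 1 (down 1): focus=P path=1 depth=1 children=[] left=['Q'] right=['W'] parent=C
Step 2 (left): focus=Q path=0 depth=1 children=[] left=[] right=['P', 'W'] parent=C
Step 3 (right): focus=P path=1 depth=1 children=[] left=['Q'] right=['W'] parent=C
Step 4 (up): focus=C path=root depth=0 children=['Q', 'P', 'W'] (at root)
Step 5 (down 0): focus=Q path=0 depth=1 children=[] left=[] right=['P', 'W'] parent=C
Step 6 (right): focus=P path=1 depth=1 children=[] left=['Q'] right=['W'] parent=C
Step 7 (left): focus=Q path=0 depth=1 children=[] left=[] right=['P', 'W'] parent=C

Answer: valid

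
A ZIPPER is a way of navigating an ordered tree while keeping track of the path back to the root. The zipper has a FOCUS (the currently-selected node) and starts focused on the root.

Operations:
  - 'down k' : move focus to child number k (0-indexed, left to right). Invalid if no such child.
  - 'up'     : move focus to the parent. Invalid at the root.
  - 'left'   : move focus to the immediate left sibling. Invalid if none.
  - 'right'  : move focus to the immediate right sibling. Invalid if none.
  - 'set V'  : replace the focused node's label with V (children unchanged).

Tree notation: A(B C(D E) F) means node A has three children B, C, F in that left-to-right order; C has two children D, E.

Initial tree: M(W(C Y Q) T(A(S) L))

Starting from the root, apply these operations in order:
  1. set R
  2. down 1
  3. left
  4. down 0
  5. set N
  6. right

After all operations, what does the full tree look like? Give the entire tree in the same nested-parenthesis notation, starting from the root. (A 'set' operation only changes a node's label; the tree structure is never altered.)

Answer: R(W(N Y Q) T(A(S) L))

Derivation:
Step 1 (set R): focus=R path=root depth=0 children=['W', 'T'] (at root)
Step 2 (down 1): focus=T path=1 depth=1 children=['A', 'L'] left=['W'] right=[] parent=R
Step 3 (left): focus=W path=0 depth=1 children=['C', 'Y', 'Q'] left=[] right=['T'] parent=R
Step 4 (down 0): focus=C path=0/0 depth=2 children=[] left=[] right=['Y', 'Q'] parent=W
Step 5 (set N): focus=N path=0/0 depth=2 children=[] left=[] right=['Y', 'Q'] parent=W
Step 6 (right): focus=Y path=0/1 depth=2 children=[] left=['N'] right=['Q'] parent=W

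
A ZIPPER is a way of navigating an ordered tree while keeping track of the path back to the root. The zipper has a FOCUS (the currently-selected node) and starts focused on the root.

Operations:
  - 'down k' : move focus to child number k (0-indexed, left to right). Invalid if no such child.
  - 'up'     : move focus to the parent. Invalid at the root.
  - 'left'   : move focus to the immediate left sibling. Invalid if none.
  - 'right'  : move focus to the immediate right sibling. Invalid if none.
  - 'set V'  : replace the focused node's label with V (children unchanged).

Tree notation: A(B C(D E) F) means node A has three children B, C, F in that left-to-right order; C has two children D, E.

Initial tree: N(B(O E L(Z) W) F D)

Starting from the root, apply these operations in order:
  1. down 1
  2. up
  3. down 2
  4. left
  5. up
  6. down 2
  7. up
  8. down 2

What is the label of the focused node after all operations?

Answer: D

Derivation:
Step 1 (down 1): focus=F path=1 depth=1 children=[] left=['B'] right=['D'] parent=N
Step 2 (up): focus=N path=root depth=0 children=['B', 'F', 'D'] (at root)
Step 3 (down 2): focus=D path=2 depth=1 children=[] left=['B', 'F'] right=[] parent=N
Step 4 (left): focus=F path=1 depth=1 children=[] left=['B'] right=['D'] parent=N
Step 5 (up): focus=N path=root depth=0 children=['B', 'F', 'D'] (at root)
Step 6 (down 2): focus=D path=2 depth=1 children=[] left=['B', 'F'] right=[] parent=N
Step 7 (up): focus=N path=root depth=0 children=['B', 'F', 'D'] (at root)
Step 8 (down 2): focus=D path=2 depth=1 children=[] left=['B', 'F'] right=[] parent=N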